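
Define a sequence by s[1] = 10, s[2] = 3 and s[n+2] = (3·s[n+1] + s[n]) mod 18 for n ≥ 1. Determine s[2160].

Listing terms: s[1] = 10, s[2] = 3, s[3] = 1, s[4] = 6, s[5] = 1, s[6] = 9, s[7] = 10, s[8] = 3.
The sequence repeats with period 6.
So s[2160] = s[1 + ((2160-1) mod 6)] = s[6] = 9.

9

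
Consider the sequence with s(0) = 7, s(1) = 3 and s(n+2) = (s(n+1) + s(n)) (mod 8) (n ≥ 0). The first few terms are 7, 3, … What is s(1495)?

Listing terms: s(0) = 7; s(1) = 3; s(2) = 2; s(3) = 5; s(4) = 7; s(5) = 4; s(6) = 3; s(7) = 7; s(8) = 2; s(9) = 1; s(10) = 3; s(11) = 4; s(12) = 7; s(13) = 3.
Since (s(12), s(13)) = (s(0), s(1)) = (7, 3) (two consecutive terms determine the rest), the sequence is periodic with period 12.
So s(1495) = s(0 + ((1495-0) mod 12)) = s(7) = 7.

7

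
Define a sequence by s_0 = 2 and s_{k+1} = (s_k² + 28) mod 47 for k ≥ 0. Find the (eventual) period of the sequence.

We have s_0 = 2, s_1 = 32, s_2 = 18, s_3 = 23, s_4 = 40, s_5 = 30, s_6 = 35, s_7 = 31, s_8 = 2.
The sequence repeats with period 8.

8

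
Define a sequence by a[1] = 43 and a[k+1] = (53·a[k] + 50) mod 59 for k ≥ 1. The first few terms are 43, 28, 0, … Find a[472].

31

Computing terms: a[1] = 43, a[2] = 28, a[3] = 0, a[4] = 50, a[5] = 45, a[6] = 16, a[7] = 13, a[8] = 31, a[9] = 41, a[10] = 40, a[11] = 46, a[12] = 10, a[13] = 49, a[14] = 51, a[15] = 39, a[16] = 52, a[17] = 33, a[18] = 29, a[19] = 53, a[20] = 27, a[21] = 6, a[22] = 14, a[23] = 25, a[24] = 18, a[25] = 1, a[26] = 44, a[27] = 22, a[28] = 36, a[29] = 11, a[30] = 43.
The sequence repeats with period 29.
(472 - 1) mod 29 = 7, so a[472] = a[8] = 31.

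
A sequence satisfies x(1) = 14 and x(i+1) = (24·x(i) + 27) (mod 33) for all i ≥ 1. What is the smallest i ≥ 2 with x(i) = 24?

5

x(1) = 14, x(2) = 0, x(3) = 27, x(4) = 15, x(5) = 24, x(6) = 9, x(7) = 12, x(8) = 18, x(9) = 30, x(10) = 21, x(11) = 3, x(12) = 0.
Since x(12) = x(2) = 0, the sequence is eventually periodic: after a pre-period of length 1 it cycles with period 10.
The value 24 first appears (with i ≥ 2) at x(5).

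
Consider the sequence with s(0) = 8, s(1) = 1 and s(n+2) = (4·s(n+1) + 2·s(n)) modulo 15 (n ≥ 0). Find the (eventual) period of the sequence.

s(0) = 8; s(1) = 1; s(2) = 5; s(3) = 7; s(4) = 8; s(5) = 1.
Since (s(4), s(5)) = (s(0), s(1)) = (8, 1) (two consecutive terms determine the rest), the sequence is periodic with period 4.

4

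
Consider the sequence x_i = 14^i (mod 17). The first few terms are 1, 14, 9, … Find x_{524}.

4

Listing terms: x_0 = 1,  x_1 = 14,  x_2 = 9,  x_3 = 7,  x_4 = 13,  x_5 = 12,  x_6 = 15,  x_7 = 6,  x_8 = 16,  x_9 = 3,  x_{10} = 8,  x_{11} = 10,  x_{12} = 4,  x_{13} = 5,  x_{14} = 2,  x_{15} = 11,  x_{16} = 1.
The sequence repeats with period 16.
So x_{524} = x_{0 + ((524-0) mod 16)} = x_{12} = 4.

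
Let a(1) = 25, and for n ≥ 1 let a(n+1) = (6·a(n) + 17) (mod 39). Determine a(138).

We have a(1) = 25,  a(2) = 11,  a(3) = 5,  a(4) = 8,  a(5) = 26,  a(6) = 17,  a(7) = 2,  a(8) = 29,  a(9) = 35,  a(10) = 32,  a(11) = 14,  a(12) = 23,  a(13) = 38,  a(14) = 11.
Since a(14) = a(2) = 11, the sequence is eventually periodic: after a pre-period of length 1 it cycles with period 12.
For n ≥ 2, a(n) depends only on (n - 2) mod 12. (138 - 2) mod 12 = 4, so a(138) = a(6) = 17.

17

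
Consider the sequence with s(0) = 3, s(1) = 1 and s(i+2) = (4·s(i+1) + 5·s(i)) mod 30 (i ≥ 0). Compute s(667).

1

Computing terms: s(0) = 3, s(1) = 1, s(2) = 19, s(3) = 21, s(4) = 29, s(5) = 11, s(6) = 9, s(7) = 1, s(8) = 19.
Since (s(7), s(8)) = (s(1), s(2)) = (1, 19) (two consecutive terms determine the rest), the sequence is eventually periodic: after a pre-period of length 1 it cycles with period 6.
For i ≥ 1, s(i) depends only on (i - 1) mod 6. (667 - 1) mod 6 = 0, so s(667) = s(1) = 1.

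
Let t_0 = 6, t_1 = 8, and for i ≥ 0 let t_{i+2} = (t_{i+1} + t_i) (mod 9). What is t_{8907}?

Computing terms: t_0 = 6; t_1 = 8; t_2 = 5; t_3 = 4; t_4 = 0; t_5 = 4; t_6 = 4; t_7 = 8; t_8 = 3; t_9 = 2; t_{10} = 5; t_{11} = 7; t_{12} = 3; t_{13} = 1; t_{14} = 4; t_{15} = 5; t_{16} = 0; t_{17} = 5; t_{18} = 5; t_{19} = 1; t_{20} = 6; t_{21} = 7; t_{22} = 4; t_{23} = 2; t_{24} = 6; t_{25} = 8.
The sequence repeats with period 24.
(8907 - 0) mod 24 = 3, so t_{8907} = t_3 = 4.

4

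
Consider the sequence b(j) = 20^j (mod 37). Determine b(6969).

b(1) = 20; b(2) = 30; b(3) = 8; b(4) = 12; b(5) = 18; b(6) = 27; b(7) = 22; b(8) = 33; b(9) = 31; b(10) = 28; b(11) = 5; b(12) = 26; b(13) = 2; b(14) = 3; b(15) = 23; b(16) = 16; b(17) = 24; b(18) = 36; b(19) = 17; b(20) = 7; b(21) = 29; b(22) = 25; b(23) = 19; b(24) = 10; b(25) = 15; b(26) = 4; b(27) = 6; b(28) = 9; b(29) = 32; b(30) = 11; b(31) = 35; b(32) = 34; b(33) = 14; b(34) = 21; b(35) = 13; b(36) = 1; b(37) = 20.
Since b(37) = b(1) = 20, the sequence is periodic with period 36.
So b(6969) = b(1 + ((6969-1) mod 36)) = b(21) = 29.

29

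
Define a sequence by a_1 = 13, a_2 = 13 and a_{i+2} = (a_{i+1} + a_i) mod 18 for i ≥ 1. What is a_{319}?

a_1 = 13, a_2 = 13, a_3 = 8, a_4 = 3, a_5 = 11, a_6 = 14, a_7 = 7, a_8 = 3, a_9 = 10, a_{10} = 13, a_{11} = 5, a_{12} = 0, a_{13} = 5, a_{14} = 5, a_{15} = 10, a_{16} = 15, a_{17} = 7, a_{18} = 4, a_{19} = 11, a_{20} = 15, a_{21} = 8, a_{22} = 5, a_{23} = 13, a_{24} = 0, a_{25} = 13, a_{26} = 13.
Since (a_{25}, a_{26}) = (a_1, a_2) = (13, 13) (two consecutive terms determine the rest), the sequence is periodic with period 24.
So a_{319} = a_{1 + ((319-1) mod 24)} = a_7 = 7.

7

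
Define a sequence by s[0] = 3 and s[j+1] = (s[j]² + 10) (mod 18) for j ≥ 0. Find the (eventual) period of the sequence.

3

We have s[0] = 3,  s[1] = 1,  s[2] = 11,  s[3] = 5,  s[4] = 17,  s[5] = 11.
Since s[5] = s[2] = 11, the sequence is eventually periodic: after a pre-period of length 2 it cycles with period 3.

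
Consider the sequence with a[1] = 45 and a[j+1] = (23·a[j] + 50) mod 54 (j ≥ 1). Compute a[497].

Computing terms: a[1] = 45,  a[2] = 5,  a[3] = 3,  a[4] = 11,  a[5] = 33,  a[6] = 53,  a[7] = 27,  a[8] = 23,  a[9] = 39,  a[10] = 29,  a[11] = 15,  a[12] = 17,  a[13] = 9,  a[14] = 41,  a[15] = 21,  a[16] = 47,  a[17] = 51,  a[18] = 35,  a[19] = 45.
The sequence repeats with period 18.
So a[497] = a[1 + ((497-1) mod 18)] = a[11] = 15.

15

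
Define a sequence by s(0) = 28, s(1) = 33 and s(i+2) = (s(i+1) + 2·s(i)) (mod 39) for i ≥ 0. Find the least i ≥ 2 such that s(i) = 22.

6

We have s(0) = 28, s(1) = 33, s(2) = 11, s(3) = 38, s(4) = 21, s(5) = 19, s(6) = 22, s(7) = 21, s(8) = 26, s(9) = 29, s(10) = 3, s(11) = 22, s(12) = 28, s(13) = 33.
The sequence repeats with period 12.
The value 22 first appears (with i ≥ 2) at s(6).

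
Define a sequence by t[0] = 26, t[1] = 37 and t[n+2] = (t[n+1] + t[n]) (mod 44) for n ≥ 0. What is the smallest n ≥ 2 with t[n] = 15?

t[0] = 26,  t[1] = 37,  t[2] = 19,  t[3] = 12,  t[4] = 31,  t[5] = 43,  t[6] = 30,  t[7] = 29,  t[8] = 15,  t[9] = 0,  t[10] = 15,  t[11] = 15,  t[12] = 30,  t[13] = 1,  t[14] = 31,  t[15] = 32,  t[16] = 19,  t[17] = 7,  t[18] = 26,  t[19] = 33,  t[20] = 15,  t[21] = 4,  t[22] = 19,  t[23] = 23,  t[24] = 42,  t[25] = 21,  t[26] = 19,  t[27] = 40,  t[28] = 15,  t[29] = 11,  t[30] = 26,  t[31] = 37.
The sequence repeats with period 30.
The value 15 first appears (with n ≥ 2) at t[8].

8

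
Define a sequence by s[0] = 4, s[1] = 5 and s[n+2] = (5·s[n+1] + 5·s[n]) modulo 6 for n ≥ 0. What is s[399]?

Listing terms: s[0] = 4; s[1] = 5; s[2] = 3; s[3] = 4; s[4] = 5.
Since (s[3], s[4]) = (s[0], s[1]) = (4, 5) (two consecutive terms determine the rest), the sequence is periodic with period 3.
So s[399] = s[0 + ((399-0) mod 3)] = s[0] = 4.

4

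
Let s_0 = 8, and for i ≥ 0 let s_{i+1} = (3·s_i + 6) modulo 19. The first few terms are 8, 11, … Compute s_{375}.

s_0 = 8, s_1 = 11, s_2 = 1, s_3 = 9, s_4 = 14, s_5 = 10, s_6 = 17, s_7 = 0, s_8 = 6, s_9 = 5, s_{10} = 2, s_{11} = 12, s_{12} = 4, s_{13} = 18, s_{14} = 3, s_{15} = 15, s_{16} = 13, s_{17} = 7, s_{18} = 8.
Since s_{18} = s_0 = 8, the sequence is periodic with period 18.
(375 - 0) mod 18 = 15, so s_{375} = s_{15} = 15.

15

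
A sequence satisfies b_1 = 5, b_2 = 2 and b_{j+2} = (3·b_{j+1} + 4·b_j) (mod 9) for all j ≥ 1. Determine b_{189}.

8

b_1 = 5, b_2 = 2, b_3 = 8, b_4 = 5, b_5 = 2.
The sequence repeats with period 3.
So b_{189} = b_{1 + ((189-1) mod 3)} = b_3 = 8.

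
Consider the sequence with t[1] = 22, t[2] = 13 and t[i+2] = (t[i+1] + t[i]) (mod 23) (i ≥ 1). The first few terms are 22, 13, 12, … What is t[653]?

9

t[1] = 22; t[2] = 13; t[3] = 12; t[4] = 2; t[5] = 14; t[6] = 16; t[7] = 7; t[8] = 0; t[9] = 7; t[10] = 7; t[11] = 14; t[12] = 21; t[13] = 12; t[14] = 10; t[15] = 22; t[16] = 9; t[17] = 8; t[18] = 17; t[19] = 2; t[20] = 19; t[21] = 21; t[22] = 17; t[23] = 15; t[24] = 9; t[25] = 1; t[26] = 10; t[27] = 11; t[28] = 21; t[29] = 9; t[30] = 7; t[31] = 16; t[32] = 0; t[33] = 16; t[34] = 16; t[35] = 9; t[36] = 2; t[37] = 11; t[38] = 13; t[39] = 1; t[40] = 14; t[41] = 15; t[42] = 6; t[43] = 21; t[44] = 4; t[45] = 2; t[46] = 6; t[47] = 8; t[48] = 14; t[49] = 22; t[50] = 13.
The sequence repeats with period 48.
(653 - 1) mod 48 = 28, so t[653] = t[29] = 9.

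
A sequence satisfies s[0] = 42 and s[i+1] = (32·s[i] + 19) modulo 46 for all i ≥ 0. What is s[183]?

17

We have s[0] = 42; s[1] = 29; s[2] = 27; s[3] = 9; s[4] = 31; s[5] = 45; s[6] = 33; s[7] = 17; s[8] = 11; s[9] = 3; s[10] = 23; s[11] = 19; s[12] = 29.
Since s[12] = s[1] = 29, the sequence is eventually periodic: after a pre-period of length 1 it cycles with period 11.
For i ≥ 1, s[i] depends only on (i - 1) mod 11. (183 - 1) mod 11 = 6, so s[183] = s[7] = 17.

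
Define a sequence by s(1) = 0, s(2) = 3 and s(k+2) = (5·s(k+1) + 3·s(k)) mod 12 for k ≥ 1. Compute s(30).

s(1) = 0,  s(2) = 3,  s(3) = 3,  s(4) = 0,  s(5) = 9,  s(6) = 9,  s(7) = 0,  s(8) = 3.
Since (s(7), s(8)) = (s(1), s(2)) = (0, 3) (two consecutive terms determine the rest), the sequence is periodic with period 6.
(30 - 1) mod 6 = 5, so s(30) = s(6) = 9.

9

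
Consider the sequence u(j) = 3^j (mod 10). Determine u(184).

Computing terms: u(0) = 1; u(1) = 3; u(2) = 9; u(3) = 7; u(4) = 1.
Since u(4) = u(0) = 1, the sequence is periodic with period 4.
(184 - 0) mod 4 = 0, so u(184) = u(0) = 1.

1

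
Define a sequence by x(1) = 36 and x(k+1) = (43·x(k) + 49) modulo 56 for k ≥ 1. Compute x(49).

36

Listing terms: x(1) = 36, x(2) = 29, x(3) = 8, x(4) = 1, x(5) = 36.
Since x(5) = x(1) = 36, the sequence is periodic with period 4.
So x(49) = x(1 + ((49-1) mod 4)) = x(1) = 36.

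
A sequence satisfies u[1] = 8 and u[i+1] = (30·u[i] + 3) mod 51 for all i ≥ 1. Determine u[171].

Computing terms: u[1] = 8; u[2] = 39; u[3] = 0; u[4] = 3; u[5] = 42; u[6] = 39.
Since u[6] = u[2] = 39, the sequence is eventually periodic: after a pre-period of length 1 it cycles with period 4.
For i ≥ 2, u[i] depends only on (i - 2) mod 4. (171 - 2) mod 4 = 1, so u[171] = u[3] = 0.

0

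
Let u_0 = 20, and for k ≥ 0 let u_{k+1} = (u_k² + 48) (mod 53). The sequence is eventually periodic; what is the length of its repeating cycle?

Computing terms: u_0 = 20,  u_1 = 24,  u_2 = 41,  u_3 = 33,  u_4 = 24.
Since u_4 = u_1 = 24, the sequence is eventually periodic: after a pre-period of length 1 it cycles with period 3.

3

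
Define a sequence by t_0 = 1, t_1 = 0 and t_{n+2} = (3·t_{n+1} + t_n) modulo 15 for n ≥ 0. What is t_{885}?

Computing terms: t_0 = 1; t_1 = 0; t_2 = 1; t_3 = 3; t_4 = 10; t_5 = 3; t_6 = 4; t_7 = 0; t_8 = 4; t_9 = 12; t_{10} = 10; t_{11} = 12; t_{12} = 1; t_{13} = 0.
Since (t_{12}, t_{13}) = (t_0, t_1) = (1, 0) (two consecutive terms determine the rest), the sequence is periodic with period 12.
So t_{885} = t_{0 + ((885-0) mod 12)} = t_9 = 12.

12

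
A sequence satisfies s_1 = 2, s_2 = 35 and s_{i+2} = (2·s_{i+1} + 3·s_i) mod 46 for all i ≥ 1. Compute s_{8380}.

Computing terms: s_1 = 2, s_2 = 35, s_3 = 30, s_4 = 27, s_5 = 6, s_6 = 1, s_7 = 20, s_8 = 43, s_9 = 8, s_{10} = 7, s_{11} = 38, s_{12} = 5, s_{13} = 32, s_{14} = 33, s_{15} = 24, s_{16} = 9, s_{17} = 44, s_{18} = 23, s_{19} = 40, s_{20} = 11, s_{21} = 4, s_{22} = 41, s_{23} = 2, s_{24} = 35.
Since (s_{23}, s_{24}) = (s_1, s_2) = (2, 35) (two consecutive terms determine the rest), the sequence is periodic with period 22.
(8380 - 1) mod 22 = 19, so s_{8380} = s_{20} = 11.

11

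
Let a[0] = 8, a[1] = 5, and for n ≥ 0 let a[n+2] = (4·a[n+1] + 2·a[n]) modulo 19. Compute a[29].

17

We have a[0] = 8,  a[1] = 5,  a[2] = 17,  a[3] = 2,  a[4] = 4,  a[5] = 1,  a[6] = 12,  a[7] = 12,  a[8] = 15,  a[9] = 8,  a[10] = 5.
Since (a[9], a[10]) = (a[0], a[1]) = (8, 5) (two consecutive terms determine the rest), the sequence is periodic with period 9.
(29 - 0) mod 9 = 2, so a[29] = a[2] = 17.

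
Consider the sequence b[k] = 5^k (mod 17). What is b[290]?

8

We have b[0] = 1; b[1] = 5; b[2] = 8; b[3] = 6; b[4] = 13; b[5] = 14; b[6] = 2; b[7] = 10; b[8] = 16; b[9] = 12; b[10] = 9; b[11] = 11; b[12] = 4; b[13] = 3; b[14] = 15; b[15] = 7; b[16] = 1.
Since b[16] = b[0] = 1, the sequence is periodic with period 16.
So b[290] = b[0 + ((290-0) mod 16)] = b[2] = 8.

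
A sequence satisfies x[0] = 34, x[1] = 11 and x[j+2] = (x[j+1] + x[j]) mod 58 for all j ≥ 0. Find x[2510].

We have x[0] = 34; x[1] = 11; x[2] = 45; x[3] = 56; x[4] = 43; x[5] = 41; x[6] = 26; x[7] = 9; x[8] = 35; x[9] = 44; x[10] = 21; x[11] = 7; x[12] = 28; x[13] = 35; x[14] = 5; x[15] = 40; x[16] = 45; x[17] = 27; x[18] = 14; x[19] = 41; x[20] = 55; x[21] = 38; x[22] = 35; x[23] = 15; x[24] = 50; x[25] = 7; x[26] = 57; x[27] = 6; x[28] = 5; x[29] = 11; x[30] = 16; x[31] = 27; x[32] = 43; x[33] = 12; x[34] = 55; x[35] = 9; x[36] = 6; x[37] = 15; x[38] = 21; x[39] = 36; x[40] = 57; x[41] = 35; x[42] = 34; x[43] = 11.
The sequence repeats with period 42.
(2510 - 0) mod 42 = 32, so x[2510] = x[32] = 43.

43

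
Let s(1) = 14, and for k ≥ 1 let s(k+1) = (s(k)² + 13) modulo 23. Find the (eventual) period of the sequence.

5

Listing terms: s(1) = 14, s(2) = 2, s(3) = 17, s(4) = 3, s(5) = 22, s(6) = 14.
The sequence repeats with period 5.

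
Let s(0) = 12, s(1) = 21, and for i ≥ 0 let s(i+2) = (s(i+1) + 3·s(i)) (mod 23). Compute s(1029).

Computing terms: s(0) = 12; s(1) = 21; s(2) = 11; s(3) = 5; s(4) = 15; s(5) = 7; s(6) = 6; s(7) = 4; s(8) = 22; s(9) = 11; s(10) = 8; s(11) = 18; s(12) = 19; s(13) = 4; s(14) = 15; s(15) = 4; s(16) = 3; s(17) = 15; s(18) = 1; s(19) = 0; s(20) = 3; s(21) = 3; s(22) = 12; s(23) = 21.
Since (s(22), s(23)) = (s(0), s(1)) = (12, 21) (two consecutive terms determine the rest), the sequence is periodic with period 22.
(1029 - 0) mod 22 = 17, so s(1029) = s(17) = 15.

15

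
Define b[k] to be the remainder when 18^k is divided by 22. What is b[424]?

Listing terms: b[1] = 18; b[2] = 16; b[3] = 2; b[4] = 14; b[5] = 10; b[6] = 4; b[7] = 6; b[8] = 20; b[9] = 8; b[10] = 12; b[11] = 18.
Since b[11] = b[1] = 18, the sequence is periodic with period 10.
So b[424] = b[1 + ((424-1) mod 10)] = b[4] = 14.

14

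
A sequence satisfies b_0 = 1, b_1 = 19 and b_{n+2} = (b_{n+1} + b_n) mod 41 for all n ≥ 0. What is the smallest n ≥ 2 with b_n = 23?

19

Listing terms: b_0 = 1; b_1 = 19; b_2 = 20; b_3 = 39; b_4 = 18; b_5 = 16; b_6 = 34; b_7 = 9; b_8 = 2; b_9 = 11; b_{10} = 13; b_{11} = 24; b_{12} = 37; b_{13} = 20; b_{14} = 16; b_{15} = 36; b_{16} = 11; b_{17} = 6; b_{18} = 17; b_{19} = 23; b_{20} = 40; b_{21} = 22; b_{22} = 21; b_{23} = 2; b_{24} = 23; b_{25} = 25; b_{26} = 7; b_{27} = 32; b_{28} = 39; b_{29} = 30; b_{30} = 28; b_{31} = 17; b_{32} = 4; b_{33} = 21; b_{34} = 25; b_{35} = 5; b_{36} = 30; b_{37} = 35; b_{38} = 24; b_{39} = 18; b_{40} = 1; b_{41} = 19.
Since (b_{40}, b_{41}) = (b_0, b_1) = (1, 19) (two consecutive terms determine the rest), the sequence is periodic with period 40.
The value 23 first appears (with n ≥ 2) at b_{19}.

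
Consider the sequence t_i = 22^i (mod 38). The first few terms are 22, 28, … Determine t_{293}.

Listing terms: t_1 = 22, t_2 = 28, t_3 = 8, t_4 = 24, t_5 = 34, t_6 = 26, t_7 = 2, t_8 = 6, t_9 = 18, t_{10} = 16, t_{11} = 10, t_{12} = 30, t_{13} = 14, t_{14} = 4, t_{15} = 12, t_{16} = 36, t_{17} = 32, t_{18} = 20, t_{19} = 22.
Since t_{19} = t_1 = 22, the sequence is periodic with period 18.
So t_{293} = t_{1 + ((293-1) mod 18)} = t_5 = 34.

34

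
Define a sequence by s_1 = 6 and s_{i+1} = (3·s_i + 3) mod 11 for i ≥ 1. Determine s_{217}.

We have s_1 = 6; s_2 = 10; s_3 = 0; s_4 = 3; s_5 = 1; s_6 = 6.
Since s_6 = s_1 = 6, the sequence is periodic with period 5.
(217 - 1) mod 5 = 1, so s_{217} = s_2 = 10.

10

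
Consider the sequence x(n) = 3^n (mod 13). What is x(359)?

Listing terms: x(0) = 1,  x(1) = 3,  x(2) = 9,  x(3) = 1.
Since x(3) = x(0) = 1, the sequence is periodic with period 3.
(359 - 0) mod 3 = 2, so x(359) = x(2) = 9.

9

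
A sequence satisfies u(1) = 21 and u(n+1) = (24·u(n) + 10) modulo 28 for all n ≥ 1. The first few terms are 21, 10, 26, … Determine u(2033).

22

u(1) = 21; u(2) = 10; u(3) = 26; u(4) = 18; u(5) = 22; u(6) = 6; u(7) = 14; u(8) = 10.
Since u(8) = u(2) = 10, the sequence is eventually periodic: after a pre-period of length 1 it cycles with period 6.
For n ≥ 2, u(n) depends only on (n - 2) mod 6. (2033 - 2) mod 6 = 3, so u(2033) = u(5) = 22.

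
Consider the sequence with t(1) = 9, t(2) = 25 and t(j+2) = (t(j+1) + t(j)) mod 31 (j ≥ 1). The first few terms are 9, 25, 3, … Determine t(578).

Listing terms: t(1) = 9, t(2) = 25, t(3) = 3, t(4) = 28, t(5) = 0, t(6) = 28, t(7) = 28, t(8) = 25, t(9) = 22, t(10) = 16, t(11) = 7, t(12) = 23, t(13) = 30, t(14) = 22, t(15) = 21, t(16) = 12, t(17) = 2, t(18) = 14, t(19) = 16, t(20) = 30, t(21) = 15, t(22) = 14, t(23) = 29, t(24) = 12, t(25) = 10, t(26) = 22, t(27) = 1, t(28) = 23, t(29) = 24, t(30) = 16, t(31) = 9, t(32) = 25.
The sequence repeats with period 30.
So t(578) = t(1 + ((578-1) mod 30)) = t(8) = 25.

25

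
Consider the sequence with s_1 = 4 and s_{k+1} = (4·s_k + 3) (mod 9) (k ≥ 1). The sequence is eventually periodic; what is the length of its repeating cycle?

3

Computing terms: s_1 = 4,  s_2 = 1,  s_3 = 7,  s_4 = 4.
The sequence repeats with period 3.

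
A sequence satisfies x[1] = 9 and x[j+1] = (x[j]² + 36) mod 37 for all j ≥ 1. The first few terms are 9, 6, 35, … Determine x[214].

We have x[1] = 9; x[2] = 6; x[3] = 35; x[4] = 3; x[5] = 8; x[6] = 26; x[7] = 9.
Since x[7] = x[1] = 9, the sequence is periodic with period 6.
(214 - 1) mod 6 = 3, so x[214] = x[4] = 3.

3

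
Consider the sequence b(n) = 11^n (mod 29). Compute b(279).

Listing terms: b(1) = 11, b(2) = 5, b(3) = 26, b(4) = 25, b(5) = 14, b(6) = 9, b(7) = 12, b(8) = 16, b(9) = 2, b(10) = 22, b(11) = 10, b(12) = 23, b(13) = 21, b(14) = 28, b(15) = 18, b(16) = 24, b(17) = 3, b(18) = 4, b(19) = 15, b(20) = 20, b(21) = 17, b(22) = 13, b(23) = 27, b(24) = 7, b(25) = 19, b(26) = 6, b(27) = 8, b(28) = 1, b(29) = 11.
The sequence repeats with period 28.
(279 - 1) mod 28 = 26, so b(279) = b(27) = 8.

8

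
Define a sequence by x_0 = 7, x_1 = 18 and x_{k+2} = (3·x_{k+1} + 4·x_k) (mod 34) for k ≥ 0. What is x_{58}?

14

x_0 = 7; x_1 = 18; x_2 = 14; x_3 = 12; x_4 = 24; x_5 = 18; x_6 = 14.
Since (x_5, x_6) = (x_1, x_2) = (18, 14) (two consecutive terms determine the rest), the sequence is eventually periodic: after a pre-period of length 1 it cycles with period 4.
For k ≥ 1, x_k depends only on (k - 1) mod 4. (58 - 1) mod 4 = 1, so x_{58} = x_2 = 14.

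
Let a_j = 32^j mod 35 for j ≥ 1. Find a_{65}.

a_1 = 32; a_2 = 9; a_3 = 8; a_4 = 11; a_5 = 2; a_6 = 29; a_7 = 18; a_8 = 16; a_9 = 22; a_{10} = 4; a_{11} = 23; a_{12} = 1; a_{13} = 32.
Since a_{13} = a_1 = 32, the sequence is periodic with period 12.
So a_{65} = a_{1 + ((65-1) mod 12)} = a_5 = 2.

2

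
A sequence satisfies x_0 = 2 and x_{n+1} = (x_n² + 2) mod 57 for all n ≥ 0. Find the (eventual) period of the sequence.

We have x_0 = 2; x_1 = 6; x_2 = 38; x_3 = 21; x_4 = 44; x_5 = 0; x_6 = 2.
The sequence repeats with period 6.

6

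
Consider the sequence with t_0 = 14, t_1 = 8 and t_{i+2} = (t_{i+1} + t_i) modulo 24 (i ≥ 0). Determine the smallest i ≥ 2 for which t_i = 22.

2

Listing terms: t_0 = 14, t_1 = 8, t_2 = 22, t_3 = 6, t_4 = 4, t_5 = 10, t_6 = 14, t_7 = 0, t_8 = 14, t_9 = 14, t_{10} = 4, t_{11} = 18, t_{12} = 22, t_{13} = 16, t_{14} = 14, t_{15} = 6, t_{16} = 20, t_{17} = 2, t_{18} = 22, t_{19} = 0, t_{20} = 22, t_{21} = 22, t_{22} = 20, t_{23} = 18, t_{24} = 14, t_{25} = 8.
The sequence repeats with period 24.
The value 22 first appears (with i ≥ 2) at t_2.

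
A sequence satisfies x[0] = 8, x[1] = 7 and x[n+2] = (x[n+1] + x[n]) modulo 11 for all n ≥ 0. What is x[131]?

Computing terms: x[0] = 8, x[1] = 7, x[2] = 4, x[3] = 0, x[4] = 4, x[5] = 4, x[6] = 8, x[7] = 1, x[8] = 9, x[9] = 10, x[10] = 8, x[11] = 7.
The sequence repeats with period 10.
So x[131] = x[0 + ((131-0) mod 10)] = x[1] = 7.

7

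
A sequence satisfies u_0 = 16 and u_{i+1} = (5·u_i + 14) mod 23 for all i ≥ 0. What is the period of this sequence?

We have u_0 = 16,  u_1 = 2,  u_2 = 1,  u_3 = 19,  u_4 = 17,  u_5 = 7,  u_6 = 3,  u_7 = 6,  u_8 = 21,  u_9 = 4,  u_{10} = 11,  u_{11} = 0,  u_{12} = 14,  u_{13} = 15,  u_{14} = 20,  u_{15} = 22,  u_{16} = 9,  u_{17} = 13,  u_{18} = 10,  u_{19} = 18,  u_{20} = 12,  u_{21} = 5,  u_{22} = 16.
The sequence repeats with period 22.

22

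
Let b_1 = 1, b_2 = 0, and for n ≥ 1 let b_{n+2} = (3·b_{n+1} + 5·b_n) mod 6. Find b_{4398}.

3

Listing terms: b_1 = 1,  b_2 = 0,  b_3 = 5,  b_4 = 3,  b_5 = 4,  b_6 = 3,  b_7 = 5,  b_8 = 0,  b_9 = 1,  b_{10} = 3,  b_{11} = 2,  b_{12} = 3,  b_{13} = 1,  b_{14} = 0.
Since (b_{13}, b_{14}) = (b_1, b_2) = (1, 0) (two consecutive terms determine the rest), the sequence is periodic with period 12.
(4398 - 1) mod 12 = 5, so b_{4398} = b_6 = 3.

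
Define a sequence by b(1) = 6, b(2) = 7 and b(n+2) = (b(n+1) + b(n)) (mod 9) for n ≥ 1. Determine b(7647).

5

We have b(1) = 6,  b(2) = 7,  b(3) = 4,  b(4) = 2,  b(5) = 6,  b(6) = 8,  b(7) = 5,  b(8) = 4,  b(9) = 0,  b(10) = 4,  b(11) = 4,  b(12) = 8,  b(13) = 3,  b(14) = 2,  b(15) = 5,  b(16) = 7,  b(17) = 3,  b(18) = 1,  b(19) = 4,  b(20) = 5,  b(21) = 0,  b(22) = 5,  b(23) = 5,  b(24) = 1,  b(25) = 6,  b(26) = 7.
Since (b(25), b(26)) = (b(1), b(2)) = (6, 7) (two consecutive terms determine the rest), the sequence is periodic with period 24.
(7647 - 1) mod 24 = 14, so b(7647) = b(15) = 5.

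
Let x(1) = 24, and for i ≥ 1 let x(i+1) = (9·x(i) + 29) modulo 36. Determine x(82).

Computing terms: x(1) = 24,  x(2) = 29,  x(3) = 2,  x(4) = 11,  x(5) = 20,  x(6) = 29.
Since x(6) = x(2) = 29, the sequence is eventually periodic: after a pre-period of length 1 it cycles with period 4.
For i ≥ 2, x(i) depends only on (i - 2) mod 4. (82 - 2) mod 4 = 0, so x(82) = x(2) = 29.

29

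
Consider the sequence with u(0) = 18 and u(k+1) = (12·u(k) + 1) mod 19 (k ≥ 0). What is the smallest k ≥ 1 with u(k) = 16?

4

u(0) = 18, u(1) = 8, u(2) = 2, u(3) = 6, u(4) = 16, u(5) = 3, u(6) = 18.
The sequence repeats with period 6.
The value 16 first appears (with k ≥ 1) at u(4).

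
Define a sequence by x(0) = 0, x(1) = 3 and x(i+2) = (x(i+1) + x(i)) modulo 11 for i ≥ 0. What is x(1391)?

3

Listing terms: x(0) = 0,  x(1) = 3,  x(2) = 3,  x(3) = 6,  x(4) = 9,  x(5) = 4,  x(6) = 2,  x(7) = 6,  x(8) = 8,  x(9) = 3,  x(10) = 0,  x(11) = 3.
The sequence repeats with period 10.
(1391 - 0) mod 10 = 1, so x(1391) = x(1) = 3.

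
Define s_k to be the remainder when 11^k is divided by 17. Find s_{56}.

16

s_1 = 11; s_2 = 2; s_3 = 5; s_4 = 4; s_5 = 10; s_6 = 8; s_7 = 3; s_8 = 16; s_9 = 6; s_{10} = 15; s_{11} = 12; s_{12} = 13; s_{13} = 7; s_{14} = 9; s_{15} = 14; s_{16} = 1; s_{17} = 11.
Since s_{17} = s_1 = 11, the sequence is periodic with period 16.
(56 - 1) mod 16 = 7, so s_{56} = s_8 = 16.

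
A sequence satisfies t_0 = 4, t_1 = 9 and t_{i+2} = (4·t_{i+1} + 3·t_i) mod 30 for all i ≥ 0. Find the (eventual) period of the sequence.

24

t_0 = 4, t_1 = 9, t_2 = 18, t_3 = 9, t_4 = 0, t_5 = 27, t_6 = 18, t_7 = 3, t_8 = 6, t_9 = 3, t_{10} = 0, t_{11} = 9, t_{12} = 6, t_{13} = 21, t_{14} = 12, t_{15} = 21, t_{16} = 0, t_{17} = 3, t_{18} = 12, t_{19} = 27, t_{20} = 24, t_{21} = 27, t_{22} = 0, t_{23} = 21, t_{24} = 24, t_{25} = 9, t_{26} = 18.
Since (t_{25}, t_{26}) = (t_1, t_2) = (9, 18) (two consecutive terms determine the rest), the sequence is eventually periodic: after a pre-period of length 1 it cycles with period 24.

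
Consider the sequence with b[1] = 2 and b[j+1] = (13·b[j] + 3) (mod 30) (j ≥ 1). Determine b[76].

23

Computing terms: b[1] = 2; b[2] = 29; b[3] = 20; b[4] = 23; b[5] = 2.
The sequence repeats with period 4.
(76 - 1) mod 4 = 3, so b[76] = b[4] = 23.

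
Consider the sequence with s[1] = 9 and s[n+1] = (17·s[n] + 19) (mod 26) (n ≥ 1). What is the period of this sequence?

6

s[1] = 9, s[2] = 16, s[3] = 5, s[4] = 0, s[5] = 19, s[6] = 4, s[7] = 9.
Since s[7] = s[1] = 9, the sequence is periodic with period 6.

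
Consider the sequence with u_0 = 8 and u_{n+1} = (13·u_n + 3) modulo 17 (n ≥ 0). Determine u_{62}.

0

We have u_0 = 8, u_1 = 5, u_2 = 0, u_3 = 3, u_4 = 8.
Since u_4 = u_0 = 8, the sequence is periodic with period 4.
So u_{62} = u_{0 + ((62-0) mod 4)} = u_2 = 0.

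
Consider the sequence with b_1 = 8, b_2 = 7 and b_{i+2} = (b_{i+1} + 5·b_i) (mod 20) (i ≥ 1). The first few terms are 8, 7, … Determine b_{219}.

7

b_1 = 8; b_2 = 7; b_3 = 7; b_4 = 2; b_5 = 17; b_6 = 7; b_7 = 12; b_8 = 7; b_9 = 7.
Since (b_8, b_9) = (b_2, b_3) = (7, 7) (two consecutive terms determine the rest), the sequence is eventually periodic: after a pre-period of length 1 it cycles with period 6.
For i ≥ 2, b_i depends only on (i - 2) mod 6. (219 - 2) mod 6 = 1, so b_{219} = b_3 = 7.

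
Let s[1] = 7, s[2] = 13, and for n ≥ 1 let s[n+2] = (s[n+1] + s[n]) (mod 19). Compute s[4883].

s[1] = 7,  s[2] = 13,  s[3] = 1,  s[4] = 14,  s[5] = 15,  s[6] = 10,  s[7] = 6,  s[8] = 16,  s[9] = 3,  s[10] = 0,  s[11] = 3,  s[12] = 3,  s[13] = 6,  s[14] = 9,  s[15] = 15,  s[16] = 5,  s[17] = 1,  s[18] = 6,  s[19] = 7,  s[20] = 13.
Since (s[19], s[20]) = (s[1], s[2]) = (7, 13) (two consecutive terms determine the rest), the sequence is periodic with period 18.
(4883 - 1) mod 18 = 4, so s[4883] = s[5] = 15.

15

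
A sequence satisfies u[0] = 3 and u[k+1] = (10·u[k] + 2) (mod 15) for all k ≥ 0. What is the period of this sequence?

We have u[0] = 3, u[1] = 2, u[2] = 7, u[3] = 12, u[4] = 2.
Since u[4] = u[1] = 2, the sequence is eventually periodic: after a pre-period of length 1 it cycles with period 3.

3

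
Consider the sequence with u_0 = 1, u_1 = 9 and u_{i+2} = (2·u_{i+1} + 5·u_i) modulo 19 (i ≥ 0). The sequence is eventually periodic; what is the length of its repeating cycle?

We have u_0 = 1,  u_1 = 9,  u_2 = 4,  u_3 = 15,  u_4 = 12,  u_5 = 4,  u_6 = 11,  u_7 = 4,  u_8 = 6,  u_9 = 13,  u_{10} = 18,  u_{11} = 6,  u_{12} = 7,  u_{13} = 6,  u_{14} = 9,  u_{15} = 10,  u_{16} = 8,  u_{17} = 9,  u_{18} = 1,  u_{19} = 9.
Since (u_{18}, u_{19}) = (u_0, u_1) = (1, 9) (two consecutive terms determine the rest), the sequence is periodic with period 18.

18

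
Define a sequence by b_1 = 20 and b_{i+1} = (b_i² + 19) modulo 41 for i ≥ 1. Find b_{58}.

b_1 = 20; b_2 = 9; b_3 = 18; b_4 = 15; b_5 = 39; b_6 = 23; b_7 = 15.
Since b_7 = b_4 = 15, the sequence is eventually periodic: after a pre-period of length 3 it cycles with period 3.
For i ≥ 4, b_i depends only on (i - 4) mod 3. (58 - 4) mod 3 = 0, so b_{58} = b_4 = 15.

15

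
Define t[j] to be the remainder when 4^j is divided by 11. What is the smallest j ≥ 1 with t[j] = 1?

Listing terms: t[0] = 1; t[1] = 4; t[2] = 5; t[3] = 9; t[4] = 3; t[5] = 1.
Since t[5] = t[0] = 1, the sequence is periodic with period 5.
The value 1 next appears (with j ≥ 1) at t[5].

5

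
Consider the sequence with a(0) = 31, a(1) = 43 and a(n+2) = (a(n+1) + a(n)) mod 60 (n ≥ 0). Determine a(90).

59

a(0) = 31,  a(1) = 43,  a(2) = 14,  a(3) = 57,  a(4) = 11,  a(5) = 8,  a(6) = 19,  a(7) = 27,  a(8) = 46,  a(9) = 13,  a(10) = 59,  a(11) = 12,  a(12) = 11,  a(13) = 23,  a(14) = 34,  a(15) = 57,  a(16) = 31,  a(17) = 28,  a(18) = 59,  a(19) = 27,  a(20) = 26,  a(21) = 53,  a(22) = 19,  a(23) = 12,  a(24) = 31,  a(25) = 43.
The sequence repeats with period 24.
(90 - 0) mod 24 = 18, so a(90) = a(18) = 59.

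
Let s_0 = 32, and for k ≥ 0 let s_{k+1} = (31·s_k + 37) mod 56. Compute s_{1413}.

29

s_0 = 32; s_1 = 21; s_2 = 16; s_3 = 29; s_4 = 40; s_5 = 45; s_6 = 32.
Since s_6 = s_0 = 32, the sequence is periodic with period 6.
(1413 - 0) mod 6 = 3, so s_{1413} = s_3 = 29.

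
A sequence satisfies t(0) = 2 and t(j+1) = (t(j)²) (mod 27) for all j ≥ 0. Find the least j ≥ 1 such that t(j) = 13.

3

Computing terms: t(0) = 2, t(1) = 4, t(2) = 16, t(3) = 13, t(4) = 7, t(5) = 22, t(6) = 25, t(7) = 4.
Since t(7) = t(1) = 4, the sequence is eventually periodic: after a pre-period of length 1 it cycles with period 6.
The value 13 first appears (with j ≥ 1) at t(3).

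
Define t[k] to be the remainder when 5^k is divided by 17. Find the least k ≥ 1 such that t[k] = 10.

7

t[0] = 1,  t[1] = 5,  t[2] = 8,  t[3] = 6,  t[4] = 13,  t[5] = 14,  t[6] = 2,  t[7] = 10,  t[8] = 16,  t[9] = 12,  t[10] = 9,  t[11] = 11,  t[12] = 4,  t[13] = 3,  t[14] = 15,  t[15] = 7,  t[16] = 1.
Since t[16] = t[0] = 1, the sequence is periodic with period 16.
The value 10 first appears (with k ≥ 1) at t[7].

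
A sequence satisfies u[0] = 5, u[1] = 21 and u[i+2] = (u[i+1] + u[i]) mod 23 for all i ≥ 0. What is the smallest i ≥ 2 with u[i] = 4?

4

Listing terms: u[0] = 5,  u[1] = 21,  u[2] = 3,  u[3] = 1,  u[4] = 4,  u[5] = 5,  u[6] = 9,  u[7] = 14,  u[8] = 0,  u[9] = 14,  u[10] = 14,  u[11] = 5,  u[12] = 19,  u[13] = 1,  u[14] = 20,  u[15] = 21,  u[16] = 18,  u[17] = 16,  u[18] = 11,  u[19] = 4,  u[20] = 15,  u[21] = 19,  u[22] = 11,  u[23] = 7,  u[24] = 18,  u[25] = 2,  u[26] = 20,  u[27] = 22,  u[28] = 19,  u[29] = 18,  u[30] = 14,  u[31] = 9,  u[32] = 0,  u[33] = 9,  u[34] = 9,  u[35] = 18,  u[36] = 4,  u[37] = 22,  u[38] = 3,  u[39] = 2,  u[40] = 5,  u[41] = 7,  u[42] = 12,  u[43] = 19,  u[44] = 8,  u[45] = 4,  u[46] = 12,  u[47] = 16,  u[48] = 5,  u[49] = 21.
Since (u[48], u[49]) = (u[0], u[1]) = (5, 21) (two consecutive terms determine the rest), the sequence is periodic with period 48.
The value 4 first appears (with i ≥ 2) at u[4].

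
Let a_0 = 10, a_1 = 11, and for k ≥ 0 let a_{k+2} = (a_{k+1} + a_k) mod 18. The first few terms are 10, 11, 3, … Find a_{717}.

10

Computing terms: a_0 = 10,  a_1 = 11,  a_2 = 3,  a_3 = 14,  a_4 = 17,  a_5 = 13,  a_6 = 12,  a_7 = 7,  a_8 = 1,  a_9 = 8,  a_{10} = 9,  a_{11} = 17,  a_{12} = 8,  a_{13} = 7,  a_{14} = 15,  a_{15} = 4,  a_{16} = 1,  a_{17} = 5,  a_{18} = 6,  a_{19} = 11,  a_{20} = 17,  a_{21} = 10,  a_{22} = 9,  a_{23} = 1,  a_{24} = 10,  a_{25} = 11.
Since (a_{24}, a_{25}) = (a_0, a_1) = (10, 11) (two consecutive terms determine the rest), the sequence is periodic with period 24.
(717 - 0) mod 24 = 21, so a_{717} = a_{21} = 10.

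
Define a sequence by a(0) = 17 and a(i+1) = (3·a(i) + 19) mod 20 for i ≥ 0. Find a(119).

6

Listing terms: a(0) = 17, a(1) = 10, a(2) = 9, a(3) = 6, a(4) = 17.
Since a(4) = a(0) = 17, the sequence is periodic with period 4.
(119 - 0) mod 4 = 3, so a(119) = a(3) = 6.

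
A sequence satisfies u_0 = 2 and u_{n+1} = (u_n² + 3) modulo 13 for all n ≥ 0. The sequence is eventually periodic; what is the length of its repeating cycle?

5

We have u_0 = 2; u_1 = 7; u_2 = 0; u_3 = 3; u_4 = 12; u_5 = 4; u_6 = 6; u_7 = 0.
Since u_7 = u_2 = 0, the sequence is eventually periodic: after a pre-period of length 2 it cycles with period 5.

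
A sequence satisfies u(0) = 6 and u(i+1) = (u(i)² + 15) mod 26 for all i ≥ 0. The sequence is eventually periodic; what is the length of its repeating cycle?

u(0) = 6,  u(1) = 25,  u(2) = 16,  u(3) = 11,  u(4) = 6.
The sequence repeats with period 4.

4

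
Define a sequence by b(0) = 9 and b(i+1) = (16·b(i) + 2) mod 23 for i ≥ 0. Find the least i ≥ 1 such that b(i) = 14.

Listing terms: b(0) = 9; b(1) = 8; b(2) = 15; b(3) = 12; b(4) = 10; b(5) = 1; b(6) = 18; b(7) = 14; b(8) = 19; b(9) = 7; b(10) = 22; b(11) = 9.
Since b(11) = b(0) = 9, the sequence is periodic with period 11.
The value 14 first appears (with i ≥ 1) at b(7).

7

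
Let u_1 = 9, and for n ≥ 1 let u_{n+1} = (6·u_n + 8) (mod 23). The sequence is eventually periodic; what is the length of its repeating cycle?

Listing terms: u_1 = 9, u_2 = 16, u_3 = 12, u_4 = 11, u_5 = 5, u_6 = 15, u_7 = 6, u_8 = 21, u_9 = 19, u_{10} = 7, u_{11} = 4, u_{12} = 9.
Since u_{12} = u_1 = 9, the sequence is periodic with period 11.

11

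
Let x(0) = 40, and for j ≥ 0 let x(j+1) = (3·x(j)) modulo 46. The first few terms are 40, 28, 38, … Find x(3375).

30

x(0) = 40, x(1) = 28, x(2) = 38, x(3) = 22, x(4) = 20, x(5) = 14, x(6) = 42, x(7) = 34, x(8) = 10, x(9) = 30, x(10) = 44, x(11) = 40.
The sequence repeats with period 11.
So x(3375) = x(0 + ((3375-0) mod 11)) = x(9) = 30.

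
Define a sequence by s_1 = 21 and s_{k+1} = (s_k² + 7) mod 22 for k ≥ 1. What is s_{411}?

5

We have s_1 = 21, s_2 = 8, s_3 = 5, s_4 = 10, s_5 = 19, s_6 = 16, s_7 = 21.
Since s_7 = s_1 = 21, the sequence is periodic with period 6.
(411 - 1) mod 6 = 2, so s_{411} = s_3 = 5.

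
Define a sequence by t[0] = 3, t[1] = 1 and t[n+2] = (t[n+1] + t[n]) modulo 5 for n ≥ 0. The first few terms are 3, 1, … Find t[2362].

We have t[0] = 3; t[1] = 1; t[2] = 4; t[3] = 0; t[4] = 4; t[5] = 4; t[6] = 3; t[7] = 2; t[8] = 0; t[9] = 2; t[10] = 2; t[11] = 4; t[12] = 1; t[13] = 0; t[14] = 1; t[15] = 1; t[16] = 2; t[17] = 3; t[18] = 0; t[19] = 3; t[20] = 3; t[21] = 1.
The sequence repeats with period 20.
So t[2362] = t[0 + ((2362-0) mod 20)] = t[2] = 4.

4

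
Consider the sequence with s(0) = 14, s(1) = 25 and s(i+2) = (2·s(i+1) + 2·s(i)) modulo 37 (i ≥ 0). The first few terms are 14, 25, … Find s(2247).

Listing terms: s(0) = 14; s(1) = 25; s(2) = 4; s(3) = 21; s(4) = 13; s(5) = 31; s(6) = 14; s(7) = 16; s(8) = 23; s(9) = 4; s(10) = 17; s(11) = 5; s(12) = 7; s(13) = 24; s(14) = 25; s(15) = 24; s(16) = 24; s(17) = 22; s(18) = 18; s(19) = 6; s(20) = 11; s(21) = 34; s(22) = 16; s(23) = 26; s(24) = 10; s(25) = 35; s(26) = 16; s(27) = 28; s(28) = 14; s(29) = 10; s(30) = 11; s(31) = 5; s(32) = 32; s(33) = 0; s(34) = 27; s(35) = 17; s(36) = 14; s(37) = 25.
The sequence repeats with period 36.
(2247 - 0) mod 36 = 15, so s(2247) = s(15) = 24.

24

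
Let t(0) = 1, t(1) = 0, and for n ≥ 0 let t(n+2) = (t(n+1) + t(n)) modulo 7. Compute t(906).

6

Listing terms: t(0) = 1; t(1) = 0; t(2) = 1; t(3) = 1; t(4) = 2; t(5) = 3; t(6) = 5; t(7) = 1; t(8) = 6; t(9) = 0; t(10) = 6; t(11) = 6; t(12) = 5; t(13) = 4; t(14) = 2; t(15) = 6; t(16) = 1; t(17) = 0.
The sequence repeats with period 16.
(906 - 0) mod 16 = 10, so t(906) = t(10) = 6.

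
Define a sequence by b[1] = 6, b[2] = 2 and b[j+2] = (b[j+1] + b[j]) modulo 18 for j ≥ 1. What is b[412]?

10

Listing terms: b[1] = 6; b[2] = 2; b[3] = 8; b[4] = 10; b[5] = 0; b[6] = 10; b[7] = 10; b[8] = 2; b[9] = 12; b[10] = 14; b[11] = 8; b[12] = 4; b[13] = 12; b[14] = 16; b[15] = 10; b[16] = 8; b[17] = 0; b[18] = 8; b[19] = 8; b[20] = 16; b[21] = 6; b[22] = 4; b[23] = 10; b[24] = 14; b[25] = 6; b[26] = 2.
The sequence repeats with period 24.
(412 - 1) mod 24 = 3, so b[412] = b[4] = 10.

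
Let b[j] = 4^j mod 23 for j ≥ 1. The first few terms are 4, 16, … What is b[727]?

b[1] = 4, b[2] = 16, b[3] = 18, b[4] = 3, b[5] = 12, b[6] = 2, b[7] = 8, b[8] = 9, b[9] = 13, b[10] = 6, b[11] = 1, b[12] = 4.
The sequence repeats with period 11.
(727 - 1) mod 11 = 0, so b[727] = b[1] = 4.

4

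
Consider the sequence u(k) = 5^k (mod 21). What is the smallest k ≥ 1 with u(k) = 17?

Listing terms: u(0) = 1,  u(1) = 5,  u(2) = 4,  u(3) = 20,  u(4) = 16,  u(5) = 17,  u(6) = 1.
Since u(6) = u(0) = 1, the sequence is periodic with period 6.
The value 17 first appears (with k ≥ 1) at u(5).

5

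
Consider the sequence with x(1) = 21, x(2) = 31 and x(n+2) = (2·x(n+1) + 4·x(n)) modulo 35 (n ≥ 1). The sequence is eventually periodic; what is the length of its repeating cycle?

Listing terms: x(1) = 21,  x(2) = 31,  x(3) = 6,  x(4) = 31,  x(5) = 16,  x(6) = 16,  x(7) = 26,  x(8) = 11,  x(9) = 21,  x(10) = 16,  x(11) = 11,  x(12) = 16,  x(13) = 6,  x(14) = 6,  x(15) = 1,  x(16) = 26,  x(17) = 21,  x(18) = 6,  x(19) = 26,  x(20) = 6,  x(21) = 11,  x(22) = 11,  x(23) = 31,  x(24) = 1,  x(25) = 21,  x(26) = 11,  x(27) = 1,  x(28) = 11,  x(29) = 26,  x(30) = 26,  x(31) = 16,  x(32) = 31,  x(33) = 21,  x(34) = 26,  x(35) = 31,  x(36) = 26,  x(37) = 1,  x(38) = 1,  x(39) = 6,  x(40) = 16,  x(41) = 21,  x(42) = 1,  x(43) = 16,  x(44) = 1,  x(45) = 31,  x(46) = 31,  x(47) = 11,  x(48) = 6,  x(49) = 21,  x(50) = 31.
Since (x(49), x(50)) = (x(1), x(2)) = (21, 31) (two consecutive terms determine the rest), the sequence is periodic with period 48.

48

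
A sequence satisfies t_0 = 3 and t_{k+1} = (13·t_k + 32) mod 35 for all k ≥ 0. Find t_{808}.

3

Listing terms: t_0 = 3,  t_1 = 1,  t_2 = 10,  t_3 = 22,  t_4 = 3.
Since t_4 = t_0 = 3, the sequence is periodic with period 4.
So t_{808} = t_{0 + ((808-0) mod 4)} = t_0 = 3.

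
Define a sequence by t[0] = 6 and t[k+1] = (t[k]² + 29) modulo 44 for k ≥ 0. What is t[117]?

Listing terms: t[0] = 6,  t[1] = 21,  t[2] = 30,  t[3] = 5,  t[4] = 10,  t[5] = 41,  t[6] = 38,  t[7] = 21.
Since t[7] = t[1] = 21, the sequence is eventually periodic: after a pre-period of length 1 it cycles with period 6.
For k ≥ 1, t[k] depends only on (k - 1) mod 6. (117 - 1) mod 6 = 2, so t[117] = t[3] = 5.

5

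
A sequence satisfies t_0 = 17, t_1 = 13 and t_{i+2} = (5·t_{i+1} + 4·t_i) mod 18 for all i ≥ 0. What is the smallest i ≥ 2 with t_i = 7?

2

Computing terms: t_0 = 17, t_1 = 13, t_2 = 7, t_3 = 15, t_4 = 13, t_5 = 17, t_6 = 11, t_7 = 15, t_8 = 11, t_9 = 7, t_{10} = 7, t_{11} = 9, t_{12} = 1, t_{13} = 5, t_{14} = 11, t_{15} = 3, t_{16} = 5, t_{17} = 1, t_{18} = 7, t_{19} = 3, t_{20} = 7, t_{21} = 11, t_{22} = 11, t_{23} = 9, t_{24} = 17, t_{25} = 13.
Since (t_{24}, t_{25}) = (t_0, t_1) = (17, 13) (two consecutive terms determine the rest), the sequence is periodic with period 24.
The value 7 first appears (with i ≥ 2) at t_2.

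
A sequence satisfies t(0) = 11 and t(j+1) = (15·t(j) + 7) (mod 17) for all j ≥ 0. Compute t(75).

1

t(0) = 11; t(1) = 2; t(2) = 3; t(3) = 1; t(4) = 5; t(5) = 14; t(6) = 13; t(7) = 15; t(8) = 11.
The sequence repeats with period 8.
(75 - 0) mod 8 = 3, so t(75) = t(3) = 1.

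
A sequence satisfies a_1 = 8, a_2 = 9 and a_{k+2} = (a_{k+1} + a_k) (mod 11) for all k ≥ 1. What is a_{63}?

We have a_1 = 8,  a_2 = 9,  a_3 = 6,  a_4 = 4,  a_5 = 10,  a_6 = 3,  a_7 = 2,  a_8 = 5,  a_9 = 7,  a_{10} = 1,  a_{11} = 8,  a_{12} = 9.
Since (a_{11}, a_{12}) = (a_1, a_2) = (8, 9) (two consecutive terms determine the rest), the sequence is periodic with period 10.
So a_{63} = a_{1 + ((63-1) mod 10)} = a_3 = 6.

6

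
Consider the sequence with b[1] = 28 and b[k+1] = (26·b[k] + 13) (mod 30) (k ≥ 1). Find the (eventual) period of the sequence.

10

Computing terms: b[1] = 28; b[2] = 21; b[3] = 19; b[4] = 27; b[5] = 25; b[6] = 3; b[7] = 1; b[8] = 9; b[9] = 7; b[10] = 15; b[11] = 13; b[12] = 21.
Since b[12] = b[2] = 21, the sequence is eventually periodic: after a pre-period of length 1 it cycles with period 10.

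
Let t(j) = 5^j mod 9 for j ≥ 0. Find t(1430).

Computing terms: t(0) = 1; t(1) = 5; t(2) = 7; t(3) = 8; t(4) = 4; t(5) = 2; t(6) = 1.
The sequence repeats with period 6.
So t(1430) = t(0 + ((1430-0) mod 6)) = t(2) = 7.

7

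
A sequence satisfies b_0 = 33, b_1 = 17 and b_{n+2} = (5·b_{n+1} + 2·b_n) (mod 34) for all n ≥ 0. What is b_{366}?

We have b_0 = 33,  b_1 = 17,  b_2 = 15,  b_3 = 7,  b_4 = 31,  b_5 = 33,  b_6 = 23,  b_7 = 11,  b_8 = 33,  b_9 = 17.
The sequence repeats with period 8.
So b_{366} = b_{0 + ((366-0) mod 8)} = b_6 = 23.

23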